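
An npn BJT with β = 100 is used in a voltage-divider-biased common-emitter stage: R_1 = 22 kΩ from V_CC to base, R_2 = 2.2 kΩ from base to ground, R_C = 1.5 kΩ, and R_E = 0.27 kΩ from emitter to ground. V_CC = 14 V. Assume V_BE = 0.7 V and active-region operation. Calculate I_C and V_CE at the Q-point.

I_C ≈ 2 mA, V_CE ≈ 11 V

Thevenize the base divider: V_Th = V_CC·R_2/(R_1+R_2) = 14×2.2/24.2 = 1.27 V, R_Th = R_1‖R_2 = 2 kΩ.
Base-emitter loop: V_Th = I_B·R_Th + V_BE + (β+1)I_B·R_E, so I_B = (1.27 − 0.7) / (2 + 101×0.27) = 0.0196 mA.
I_C = β·I_B = 100×0.0196 = 1.96 mA, and I_E = (β+1)I_B = 1.98 mA.
V_CE = V_CC − I_C·R_C − I_E·R_E = 14 − 1.96×1.5 − 1.98×0.27 = 10.5 V.
V_CE = 10.5 V > 0.2 V confirms active-region operation.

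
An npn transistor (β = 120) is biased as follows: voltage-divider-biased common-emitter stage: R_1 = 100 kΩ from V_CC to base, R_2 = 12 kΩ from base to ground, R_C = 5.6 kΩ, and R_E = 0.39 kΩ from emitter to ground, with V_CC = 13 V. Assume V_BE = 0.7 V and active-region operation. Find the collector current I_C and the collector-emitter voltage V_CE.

Thevenize the base divider: V_Th = V_CC·R_2/(R_1+R_2) = 13×12/112 = 1.39 V, R_Th = R_1‖R_2 = 10.7 kΩ.
Base-emitter loop: V_Th = I_B·R_Th + V_BE + (β+1)I_B·R_E, so I_B = (1.39 − 0.7) / (10.7 + 121×0.39) = 0.012 mA.
I_C = β·I_B = 120×0.012 = 1.44 mA, and I_E = (β+1)I_B = 1.45 mA.
V_CE = V_CC − I_C·R_C − I_E·R_E = 13 − 1.44×5.6 − 1.45×0.39 = 4.39 V.
V_CE = 4.39 V > 0.2 V confirms active-region operation.

I_C ≈ 1.4 mA, V_CE ≈ 4.4 V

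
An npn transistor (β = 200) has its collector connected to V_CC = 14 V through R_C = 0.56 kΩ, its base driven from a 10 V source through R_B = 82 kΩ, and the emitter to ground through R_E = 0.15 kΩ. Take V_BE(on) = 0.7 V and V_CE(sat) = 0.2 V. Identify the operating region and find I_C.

Assume active. Base-emitter loop: I_B = (V_BB − V_BE)/(R_B + (β+1)R_E) = (10 − 0.7)/(82 + 201×0.15) = 0.0829 mA.
I_C = β·I_B = 200×0.0829 = 16.6 mA.
V_CE = V_CC − I_C·R_C − I_E·R_E = 14 − 16.6×0.56 − 16.7×0.15 = 2.21 V > V_CE(sat), so the active-region assumption holds.

active; I_C ≈ 17 mA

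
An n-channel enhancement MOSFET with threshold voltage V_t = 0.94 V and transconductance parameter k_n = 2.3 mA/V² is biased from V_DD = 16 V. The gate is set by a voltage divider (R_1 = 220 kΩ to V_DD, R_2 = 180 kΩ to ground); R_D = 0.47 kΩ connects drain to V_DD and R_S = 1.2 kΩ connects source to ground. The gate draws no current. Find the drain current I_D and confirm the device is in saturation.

I_D ≈ 3.7 mA

V_G = V_DD·R_2/(R_1+R_2) = 16×180/400 = 7.2 V.
Assume saturation: I_D = (k_n/2)(V_GS − V_t)² with V_GS = V_G − I_D·R_S = 7.2 − 1.2·I_D.
Substituting gives 1.66·I_D² − 18.3·I_D + 45.1 = 0, with roots I_D = 3.72 or 7.32 mA.
The root I_D = 7.32 mA gives V_GS = -1.58 V ≤ V_t, so take I_D = 3.72 mA.
Then V_GS = 2.74 V and V_DS = V_DD − I_D(R_D+R_S) = 16 − 3.72×1.67 = 9.79 V.
Saturation requires V_DS ≥ V_GS − V_t = 1.8 V; 9.79 ≥ 1.8 ✓.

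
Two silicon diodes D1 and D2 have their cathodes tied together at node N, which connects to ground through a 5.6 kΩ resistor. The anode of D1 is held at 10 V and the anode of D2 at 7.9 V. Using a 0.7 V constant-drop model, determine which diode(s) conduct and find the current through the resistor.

Only D1 conducts; I_R ≈ 1.7 mA

Assume both conduct. Then node N would need to be at both 10−0.7 = 9.3 V and 7.9−0.7 = 7.2 V, which is impossible.
Assume only D1 conducts: V_N = 10 − 0.7 = 9.3 V, so I_R = 9.3/5.6 = 1.66 mA.
Check D2: its anode-to-cathode voltage is 7.9 − 9.3 = -1.4 V < 0.7 V, so it is off. The assumption is consistent.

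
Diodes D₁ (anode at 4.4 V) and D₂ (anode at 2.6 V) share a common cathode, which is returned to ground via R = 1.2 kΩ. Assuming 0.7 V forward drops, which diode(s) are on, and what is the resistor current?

Only D₁ conducts; I_R ≈ 3.1 mA

Assume both conduct. Then node N would need to be at both 4.4−0.7 = 3.7 V and 2.6−0.7 = 1.9 V, which is impossible.
Assume only D₁ conducts: V_N = 4.4 − 0.7 = 3.7 V, so I_R = 3.7/1.2 = 3.08 mA.
Check D₂: its anode-to-cathode voltage is 2.6 − 3.7 = -1.1 V < 0.7 V, so it is off. The assumption is consistent.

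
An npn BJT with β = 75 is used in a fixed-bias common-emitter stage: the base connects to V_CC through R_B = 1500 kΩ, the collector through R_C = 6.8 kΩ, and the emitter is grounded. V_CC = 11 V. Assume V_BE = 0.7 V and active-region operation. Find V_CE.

Base loop: V_CC = I_B·R_B + V_BE, so I_B = (11 − 0.7)/1500 kΩ = 0.00687 mA.
In the active region I_C = β·I_B = 75 × 0.00687 = 0.515 mA.
Collector loop: V_CE = V_CC − I_C·R_C = 11 − 0.515×6.8 = 7.5 V.
Since V_CE = 7.5 V > V_CE(sat) ≈ 0.2 V, the transistor is in the active region as assumed.

V_CE ≈ 7.5 V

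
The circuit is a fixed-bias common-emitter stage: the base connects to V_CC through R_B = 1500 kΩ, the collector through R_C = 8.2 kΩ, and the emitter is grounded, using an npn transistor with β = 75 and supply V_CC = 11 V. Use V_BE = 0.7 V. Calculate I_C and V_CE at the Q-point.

Base loop: V_CC = I_B·R_B + V_BE, so I_B = (11 − 0.7)/1500 kΩ = 0.00687 mA.
In the active region I_C = β·I_B = 75 × 0.00687 = 0.515 mA.
Collector loop: V_CE = V_CC − I_C·R_C = 11 − 0.515×8.2 = 6.78 V.
Since V_CE = 6.78 V > V_CE(sat) ≈ 0.2 V, the transistor is in the active region as assumed.

I_C ≈ 0.52 mA, V_CE ≈ 6.8 V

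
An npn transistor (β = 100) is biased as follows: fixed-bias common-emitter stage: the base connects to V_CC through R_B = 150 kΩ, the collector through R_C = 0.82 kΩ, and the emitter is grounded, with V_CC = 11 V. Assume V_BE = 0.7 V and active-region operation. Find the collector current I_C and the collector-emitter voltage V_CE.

I_C ≈ 6.9 mA, V_CE ≈ 5.4 V

Base loop: V_CC = I_B·R_B + V_BE, so I_B = (11 − 0.7)/150 kΩ = 0.0687 mA.
In the active region I_C = β·I_B = 100 × 0.0687 = 6.87 mA.
Collector loop: V_CE = V_CC − I_C·R_C = 11 − 6.87×0.82 = 5.37 V.
Since V_CE = 5.37 V > V_CE(sat) ≈ 0.2 V, the transistor is in the active region as assumed.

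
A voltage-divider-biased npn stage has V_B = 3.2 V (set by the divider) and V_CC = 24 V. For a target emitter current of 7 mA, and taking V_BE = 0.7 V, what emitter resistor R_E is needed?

V_E = V_B − V_BE = 3.2 − 0.7 = 2.5 V.
R_E = V_E / I_E = 2.5 / 7 = 0.357 kΩ.

R_E ≈ 0.36 kΩ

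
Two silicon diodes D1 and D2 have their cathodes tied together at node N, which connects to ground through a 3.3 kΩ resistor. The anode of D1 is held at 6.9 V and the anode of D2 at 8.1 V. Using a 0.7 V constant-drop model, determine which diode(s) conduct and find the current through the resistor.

Assume both conduct. Then node N would need to be at both 6.9−0.7 = 6.2 V and 8.1−0.7 = 7.4 V, which is impossible.
Assume only D2 conducts: V_N = 8.1 − 0.7 = 7.4 V, so I_R = 7.4/3.3 = 2.24 mA.
Check D1: its anode-to-cathode voltage is 6.9 − 7.4 = -0.5 V < 0.7 V, so it is off. The assumption is consistent.

Only D2 conducts; I_R ≈ 2.2 mA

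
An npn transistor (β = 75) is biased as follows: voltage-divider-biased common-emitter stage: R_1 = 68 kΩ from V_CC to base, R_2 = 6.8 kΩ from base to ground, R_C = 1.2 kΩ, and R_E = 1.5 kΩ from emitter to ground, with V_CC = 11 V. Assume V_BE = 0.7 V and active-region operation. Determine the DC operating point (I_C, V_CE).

I_C ≈ 0.19 mA, V_CE ≈ 10 V

Thevenize the base divider: V_Th = V_CC·R_2/(R_1+R_2) = 11×6.8/74.8 = 1 V, R_Th = R_1‖R_2 = 6.18 kΩ.
Base-emitter loop: V_Th = I_B·R_Th + V_BE + (β+1)I_B·R_E, so I_B = (1 − 0.7) / (6.18 + 76×1.5) = 0.0025 mA.
I_C = β·I_B = 75×0.0025 = 0.187 mA, and I_E = (β+1)I_B = 0.19 mA.
V_CE = V_CC − I_C·R_C − I_E·R_E = 11 − 0.187×1.2 − 0.19×1.5 = 10.5 V.
V_CE = 10.5 V > 0.2 V confirms active-region operation.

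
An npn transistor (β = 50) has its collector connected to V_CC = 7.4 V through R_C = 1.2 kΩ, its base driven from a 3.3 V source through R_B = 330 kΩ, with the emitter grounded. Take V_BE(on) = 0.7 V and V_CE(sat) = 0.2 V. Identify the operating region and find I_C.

active; I_C ≈ 0.39 mA

Assume active. Base-emitter loop: I_B = (V_BB − V_BE)/R_B = (3.3 − 0.7)/330 = 0.00788 mA.
I_C = β·I_B = 50×0.00788 = 0.394 mA.
V_CE = V_CC − I_C·R_C = 7.4 − 0.394×1.2 = 6.93 V > V_CE(sat), so the active-region assumption holds.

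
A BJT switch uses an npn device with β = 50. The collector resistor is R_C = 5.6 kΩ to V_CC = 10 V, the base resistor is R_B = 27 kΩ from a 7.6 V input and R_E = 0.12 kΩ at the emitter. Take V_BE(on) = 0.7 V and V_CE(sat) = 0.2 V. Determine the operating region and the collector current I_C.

saturation; I_C ≈ 1.7 mA

Assume active: I_B = (7.6 − 0.7)/(27 + 51×0.12) = 0.208 mA, I_C = β·I_B = 10.4 mA.
Then V_CE = 10 − 10.4×5.6 − 10.6×0.12 = -49.6 V < 0.2 V — the active assumption fails.
Re-solve with V_CE = 0.2 V. KCL at the emitter: V_E/R_E = (V_BB−0.7−V_E)/R_B + (V_CC−0.2−V_E)/R_C, giving V_E = 0.235 V.
I_C = (V_CC − 0.2 − V_E)/R_C = (9.8 − 0.235)/5.6 = 1.71 mA.
Check: I_B = (6.9 − 0.235)/27 = 0.247 mA, and β·I_B = 12.3 mA > I_C, confirming saturation.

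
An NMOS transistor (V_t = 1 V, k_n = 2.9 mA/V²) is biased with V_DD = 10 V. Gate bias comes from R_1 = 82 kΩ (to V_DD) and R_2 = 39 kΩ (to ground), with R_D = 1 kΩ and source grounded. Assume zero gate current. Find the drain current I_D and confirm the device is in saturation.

V_G = V_DD·R_2/(R_1+R_2) = 10×39/121 = 3.22 V. With the source grounded, V_GS = V_G = 3.22 V.
Assume saturation: I_D = (k_n/2)(V_GS − V_t)² = (2.9/2)×(3.22 − 1)² = 1.45×2.22² = 7.17 mA.
V_DS = V_DD − I_D·R_D = 10 − 7.17×1 = 2.83 V.
Saturation requires V_DS ≥ V_GS − V_t = 2.22 V; 2.83 ≥ 2.22 ✓.

I_D ≈ 7.2 mA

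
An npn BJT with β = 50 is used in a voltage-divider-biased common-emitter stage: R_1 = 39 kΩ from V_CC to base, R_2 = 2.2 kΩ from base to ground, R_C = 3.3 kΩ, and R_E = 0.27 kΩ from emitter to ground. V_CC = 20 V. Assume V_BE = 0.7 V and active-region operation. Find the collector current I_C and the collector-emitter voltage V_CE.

Thevenize the base divider: V_Th = V_CC·R_2/(R_1+R_2) = 20×2.2/41.2 = 1.07 V, R_Th = R_1‖R_2 = 2.08 kΩ.
Base-emitter loop: V_Th = I_B·R_Th + V_BE + (β+1)I_B·R_E, so I_B = (1.07 − 0.7) / (2.08 + 51×0.27) = 0.0232 mA.
I_C = β·I_B = 50×0.0232 = 1.16 mA, and I_E = (β+1)I_B = 1.18 mA.
V_CE = V_CC − I_C·R_C − I_E·R_E = 20 − 1.16×3.3 − 1.18×0.27 = 15.9 V.
V_CE = 15.9 V > 0.2 V confirms active-region operation.

I_C ≈ 1.2 mA, V_CE ≈ 16 V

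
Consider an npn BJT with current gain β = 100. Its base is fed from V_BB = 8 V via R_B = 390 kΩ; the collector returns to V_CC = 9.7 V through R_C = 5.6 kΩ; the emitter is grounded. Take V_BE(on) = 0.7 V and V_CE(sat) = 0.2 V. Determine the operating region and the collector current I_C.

saturation; I_C ≈ 1.7 mA

Assume active: I_B = (8 − 0.7)/390 = 0.0187 mA, giving I_C = β·I_B = 1.87 mA.
But then V_CE = 9.7 − 1.87×5.6 = -0.782 V < V_CE(sat) = 0.2 V — impossible in the active region.
So the transistor is saturated. With V_CE = 0.2 V, I_C = (V_CC − 0.2)/R_C = 9.5/5.6 = 1.7 mA.
Check: β·I_B = 1.87 mA > I_C = 1.7 mA, confirming saturation.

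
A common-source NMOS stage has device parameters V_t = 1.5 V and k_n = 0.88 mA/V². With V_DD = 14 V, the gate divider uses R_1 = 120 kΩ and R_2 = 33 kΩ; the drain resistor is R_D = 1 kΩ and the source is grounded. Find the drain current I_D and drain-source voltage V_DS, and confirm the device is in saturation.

V_G = V_DD·R_2/(R_1+R_2) = 14×33/153 = 3.02 V. With the source grounded, V_GS = V_G = 3.02 V.
Assume saturation: I_D = (k_n/2)(V_GS − V_t)² = (0.88/2)×(3.02 − 1.5)² = 0.44×1.52² = 1.02 mA.
V_DS = V_DD − I_D·R_D = 14 − 1.02×1 = 13 V.
Saturation requires V_DS ≥ V_GS − V_t = 1.52 V; 13 ≥ 1.52 ✓.

I_D ≈ 1 mA, V_DS ≈ 13 V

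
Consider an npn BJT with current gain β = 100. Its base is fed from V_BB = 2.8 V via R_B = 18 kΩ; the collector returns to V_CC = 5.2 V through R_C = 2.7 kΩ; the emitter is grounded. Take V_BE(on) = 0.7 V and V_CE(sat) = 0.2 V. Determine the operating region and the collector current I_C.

saturation; I_C ≈ 1.9 mA

Assume active: I_B = (2.8 − 0.7)/18 = 0.117 mA, giving I_C = β·I_B = 11.7 mA.
But then V_CE = 5.2 − 11.7×2.7 = -26.3 V < V_CE(sat) = 0.2 V — impossible in the active region.
So the transistor is saturated. With V_CE = 0.2 V, I_C = (V_CC − 0.2)/R_C = 5/2.7 = 1.85 mA.
Check: β·I_B = 11.7 mA > I_C = 1.85 mA, confirming saturation.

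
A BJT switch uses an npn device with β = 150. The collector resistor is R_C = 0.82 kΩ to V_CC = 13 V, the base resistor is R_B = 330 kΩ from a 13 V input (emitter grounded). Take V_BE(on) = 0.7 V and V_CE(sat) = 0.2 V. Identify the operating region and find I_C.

active; I_C ≈ 5.6 mA

Assume active. Base-emitter loop: I_B = (V_BB − V_BE)/R_B = (13 − 0.7)/330 = 0.0373 mA.
I_C = β·I_B = 150×0.0373 = 5.59 mA.
V_CE = V_CC − I_C·R_C = 13 − 5.59×0.82 = 8.42 V > V_CE(sat), so the active-region assumption holds.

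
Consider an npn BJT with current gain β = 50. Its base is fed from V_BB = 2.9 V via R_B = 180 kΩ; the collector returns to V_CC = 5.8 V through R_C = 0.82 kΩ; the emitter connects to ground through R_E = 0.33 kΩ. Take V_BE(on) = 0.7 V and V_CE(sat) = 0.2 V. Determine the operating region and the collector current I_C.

active; I_C ≈ 0.56 mA

Assume active. Base-emitter loop: I_B = (V_BB − V_BE)/(R_B + (β+1)R_E) = (2.9 − 0.7)/(180 + 51×0.33) = 0.0112 mA.
I_C = β·I_B = 50×0.0112 = 0.559 mA.
V_CE = V_CC − I_C·R_C − I_E·R_E = 5.8 − 0.559×0.82 − 0.57×0.33 = 5.15 V > V_CE(sat), so the active-region assumption holds.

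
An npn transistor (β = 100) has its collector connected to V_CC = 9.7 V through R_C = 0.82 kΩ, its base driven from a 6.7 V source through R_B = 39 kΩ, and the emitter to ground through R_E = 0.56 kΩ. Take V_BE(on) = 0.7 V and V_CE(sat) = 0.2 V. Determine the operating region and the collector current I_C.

active; I_C ≈ 6.3 mA

Assume active. Base-emitter loop: I_B = (V_BB − V_BE)/(R_B + (β+1)R_E) = (6.7 − 0.7)/(39 + 101×0.56) = 0.0628 mA.
I_C = β·I_B = 100×0.0628 = 6.28 mA.
V_CE = V_CC − I_C·R_C − I_E·R_E = 9.7 − 6.28×0.82 − 6.34×0.56 = 1 V > V_CE(sat), so the active-region assumption holds.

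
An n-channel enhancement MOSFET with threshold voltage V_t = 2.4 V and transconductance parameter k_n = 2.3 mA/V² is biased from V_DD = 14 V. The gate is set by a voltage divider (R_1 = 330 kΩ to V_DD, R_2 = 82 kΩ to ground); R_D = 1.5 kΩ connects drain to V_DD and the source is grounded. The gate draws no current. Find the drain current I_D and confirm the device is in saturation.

I_D ≈ 0.17 mA

V_G = V_DD·R_2/(R_1+R_2) = 14×82/412 = 2.79 V. With the source grounded, V_GS = V_G = 2.79 V.
Assume saturation: I_D = (k_n/2)(V_GS − V_t)² = (2.3/2)×(2.79 − 2.4)² = 1.15×0.386² = 0.172 mA.
V_DS = V_DD − I_D·R_D = 14 − 0.172×1.5 = 13.7 V.
Saturation requires V_DS ≥ V_GS − V_t = 0.386 V; 13.7 ≥ 0.386 ✓.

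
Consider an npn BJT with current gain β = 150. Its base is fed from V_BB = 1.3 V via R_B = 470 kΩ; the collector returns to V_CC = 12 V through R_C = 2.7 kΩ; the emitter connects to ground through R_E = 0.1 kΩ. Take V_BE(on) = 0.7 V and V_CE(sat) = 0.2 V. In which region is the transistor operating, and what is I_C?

active; I_C ≈ 0.19 mA

Assume active. Base-emitter loop: I_B = (V_BB − V_BE)/(R_B + (β+1)R_E) = (1.3 − 0.7)/(470 + 151×0.1) = 0.00124 mA.
I_C = β·I_B = 150×0.00124 = 0.186 mA.
V_CE = V_CC − I_C·R_C − I_E·R_E = 12 − 0.186×2.7 − 0.187×0.1 = 11.5 V > V_CE(sat), so the active-region assumption holds.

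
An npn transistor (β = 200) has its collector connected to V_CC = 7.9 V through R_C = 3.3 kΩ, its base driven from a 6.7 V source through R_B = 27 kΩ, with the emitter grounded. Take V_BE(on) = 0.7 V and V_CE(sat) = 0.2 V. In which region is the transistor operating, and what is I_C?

saturation; I_C ≈ 2.3 mA

Assume active: I_B = (6.7 − 0.7)/27 = 0.222 mA, giving I_C = β·I_B = 44.4 mA.
But then V_CE = 7.9 − 44.4×3.3 = -139 V < V_CE(sat) = 0.2 V — impossible in the active region.
So the transistor is saturated. With V_CE = 0.2 V, I_C = (V_CC − 0.2)/R_C = 7.7/3.3 = 2.33 mA.
Check: β·I_B = 44.4 mA > I_C = 2.33 mA, confirming saturation.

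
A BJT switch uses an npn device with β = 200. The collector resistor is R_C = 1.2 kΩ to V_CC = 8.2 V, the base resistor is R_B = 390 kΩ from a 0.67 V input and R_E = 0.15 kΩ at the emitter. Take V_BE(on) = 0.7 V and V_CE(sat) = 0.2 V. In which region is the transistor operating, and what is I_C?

cutoff; I_C ≈ 0

V_BB = 0.67 V ≤ V_BE(on) = 0.7 V, so the base-emitter junction is not forward biased.
The transistor is in cutoff: I_B = I_C = 0.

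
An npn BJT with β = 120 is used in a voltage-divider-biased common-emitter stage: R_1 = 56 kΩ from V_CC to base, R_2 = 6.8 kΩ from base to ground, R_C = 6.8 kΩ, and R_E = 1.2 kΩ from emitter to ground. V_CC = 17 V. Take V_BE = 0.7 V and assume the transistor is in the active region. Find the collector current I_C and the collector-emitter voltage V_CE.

Thevenize the base divider: V_Th = V_CC·R_2/(R_1+R_2) = 17×6.8/62.8 = 1.84 V, R_Th = R_1‖R_2 = 6.06 kΩ.
Base-emitter loop: V_Th = I_B·R_Th + V_BE + (β+1)I_B·R_E, so I_B = (1.84 − 0.7) / (6.06 + 121×1.2) = 0.00754 mA.
I_C = β·I_B = 120×0.00754 = 0.905 mA, and I_E = (β+1)I_B = 0.913 mA.
V_CE = V_CC − I_C·R_C − I_E·R_E = 17 − 0.905×6.8 − 0.913×1.2 = 9.75 V.
V_CE = 9.75 V > 0.2 V confirms active-region operation.

I_C ≈ 0.9 mA, V_CE ≈ 9.8 V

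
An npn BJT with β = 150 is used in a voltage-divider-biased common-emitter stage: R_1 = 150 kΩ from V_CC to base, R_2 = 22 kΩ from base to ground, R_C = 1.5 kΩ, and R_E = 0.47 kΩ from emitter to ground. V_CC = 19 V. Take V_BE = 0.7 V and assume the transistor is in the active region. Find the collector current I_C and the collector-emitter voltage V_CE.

I_C ≈ 2.9 mA, V_CE ≈ 13 V

Thevenize the base divider: V_Th = V_CC·R_2/(R_1+R_2) = 19×22/172 = 2.43 V, R_Th = R_1‖R_2 = 19.2 kΩ.
Base-emitter loop: V_Th = I_B·R_Th + V_BE + (β+1)I_B·R_E, so I_B = (2.43 − 0.7) / (19.2 + 151×0.47) = 0.0192 mA.
I_C = β·I_B = 150×0.0192 = 2.88 mA, and I_E = (β+1)I_B = 2.9 mA.
V_CE = V_CC − I_C·R_C − I_E·R_E = 19 − 2.88×1.5 − 2.9×0.47 = 13.3 V.
V_CE = 13.3 V > 0.2 V confirms active-region operation.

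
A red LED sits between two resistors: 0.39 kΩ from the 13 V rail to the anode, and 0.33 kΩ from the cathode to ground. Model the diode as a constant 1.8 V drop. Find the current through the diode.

I ≈ 16 mA

The two resistors are in series with the diode, so KVL gives 13 = I·0.39 + 1.8 + I·0.33.
I = (13 − 1.8) / (0.39 + 0.33) kΩ = 11.2 / 0.72 = 15.6 mA.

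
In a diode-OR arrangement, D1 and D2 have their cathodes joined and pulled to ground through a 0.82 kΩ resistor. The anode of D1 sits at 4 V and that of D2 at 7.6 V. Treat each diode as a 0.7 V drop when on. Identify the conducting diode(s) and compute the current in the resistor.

Only D2 conducts; I_R ≈ 8.4 mA

Assume both conduct. Then node N would need to be at both 4−0.7 = 3.3 V and 7.6−0.7 = 6.9 V, which is impossible.
Assume only D2 conducts: V_N = 7.6 − 0.7 = 6.9 V, so I_R = 6.9/0.82 = 8.41 mA.
Check D1: its anode-to-cathode voltage is 4 − 6.9 = -2.9 V < 0.7 V, so it is off. The assumption is consistent.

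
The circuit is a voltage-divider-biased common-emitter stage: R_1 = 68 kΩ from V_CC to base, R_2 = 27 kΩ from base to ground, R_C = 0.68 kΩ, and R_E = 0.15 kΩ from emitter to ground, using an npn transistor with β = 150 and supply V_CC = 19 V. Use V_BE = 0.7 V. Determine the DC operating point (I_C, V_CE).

I_C ≈ 17 mA, V_CE ≈ 5 V

Thevenize the base divider: V_Th = V_CC·R_2/(R_1+R_2) = 19×27/95 = 5.4 V, R_Th = R_1‖R_2 = 19.3 kΩ.
Base-emitter loop: V_Th = I_B·R_Th + V_BE + (β+1)I_B·R_E, so I_B = (5.4 − 0.7) / (19.3 + 151×0.15) = 0.112 mA.
I_C = β·I_B = 150×0.112 = 16.8 mA, and I_E = (β+1)I_B = 16.9 mA.
V_CE = V_CC − I_C·R_C − I_E·R_E = 19 − 16.8×0.68 − 16.9×0.15 = 5.04 V.
V_CE = 5.04 V > 0.2 V confirms active-region operation.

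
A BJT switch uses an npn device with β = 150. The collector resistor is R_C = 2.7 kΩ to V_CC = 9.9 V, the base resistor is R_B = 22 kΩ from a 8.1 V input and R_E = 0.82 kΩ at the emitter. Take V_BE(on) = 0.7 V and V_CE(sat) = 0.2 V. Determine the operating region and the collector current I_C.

saturation; I_C ≈ 2.7 mA

Assume active: I_B = (8.1 − 0.7)/(22 + 151×0.82) = 0.0507 mA, I_C = β·I_B = 7.61 mA.
Then V_CE = 9.9 − 7.61×2.7 − 7.66×0.82 = -16.9 V < 0.2 V — the active assumption fails.
Re-solve with V_CE = 0.2 V. KCL at the emitter: V_E/R_E = (V_BB−0.7−V_E)/R_B + (V_CC−0.2−V_E)/R_C, giving V_E = 2.4 V.
I_C = (V_CC − 0.2 − V_E)/R_C = (9.7 − 2.4)/2.7 = 2.7 mA.
Check: I_B = (7.4 − 2.4)/22 = 0.227 mA, and β·I_B = 34.1 mA > I_C, confirming saturation.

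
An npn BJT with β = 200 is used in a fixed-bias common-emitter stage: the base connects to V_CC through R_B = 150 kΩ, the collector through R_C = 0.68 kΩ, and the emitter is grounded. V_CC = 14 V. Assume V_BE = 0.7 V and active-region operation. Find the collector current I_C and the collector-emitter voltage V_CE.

I_C ≈ 18 mA, V_CE ≈ 1.9 V

Base loop: V_CC = I_B·R_B + V_BE, so I_B = (14 − 0.7)/150 kΩ = 0.0887 mA.
In the active region I_C = β·I_B = 200 × 0.0887 = 17.7 mA.
Collector loop: V_CE = V_CC − I_C·R_C = 14 − 17.7×0.68 = 1.94 V.
Since V_CE = 1.94 V > V_CE(sat) ≈ 0.2 V, the transistor is in the active region as assumed.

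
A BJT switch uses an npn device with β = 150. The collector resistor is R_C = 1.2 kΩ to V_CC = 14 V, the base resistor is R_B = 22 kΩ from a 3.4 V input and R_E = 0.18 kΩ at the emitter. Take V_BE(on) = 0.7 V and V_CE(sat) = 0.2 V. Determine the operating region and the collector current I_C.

active; I_C ≈ 8.2 mA

Assume active. Base-emitter loop: I_B = (V_BB − V_BE)/(R_B + (β+1)R_E) = (3.4 − 0.7)/(22 + 151×0.18) = 0.0549 mA.
I_C = β·I_B = 150×0.0549 = 8.24 mA.
V_CE = V_CC − I_C·R_C − I_E·R_E = 14 − 8.24×1.2 − 8.29×0.18 = 2.63 V > V_CE(sat), so the active-region assumption holds.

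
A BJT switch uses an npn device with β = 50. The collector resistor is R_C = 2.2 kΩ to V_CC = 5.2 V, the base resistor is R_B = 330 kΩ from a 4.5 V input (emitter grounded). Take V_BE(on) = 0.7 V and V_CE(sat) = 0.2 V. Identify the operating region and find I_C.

active; I_C ≈ 0.58 mA

Assume active. Base-emitter loop: I_B = (V_BB − V_BE)/R_B = (4.5 − 0.7)/330 = 0.0115 mA.
I_C = β·I_B = 50×0.0115 = 0.576 mA.
V_CE = V_CC − I_C·R_C = 5.2 − 0.576×2.2 = 3.93 V > V_CE(sat), so the active-region assumption holds.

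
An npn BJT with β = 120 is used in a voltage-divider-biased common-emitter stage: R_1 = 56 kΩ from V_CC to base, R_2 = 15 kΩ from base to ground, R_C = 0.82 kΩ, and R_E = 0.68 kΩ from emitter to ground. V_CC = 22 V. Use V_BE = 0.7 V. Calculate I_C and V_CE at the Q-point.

I_C ≈ 5 mA, V_CE ≈ 14 V

Thevenize the base divider: V_Th = V_CC·R_2/(R_1+R_2) = 22×15/71 = 4.65 V, R_Th = R_1‖R_2 = 11.8 kΩ.
Base-emitter loop: V_Th = I_B·R_Th + V_BE + (β+1)I_B·R_E, so I_B = (4.65 − 0.7) / (11.8 + 121×0.68) = 0.0419 mA.
I_C = β·I_B = 120×0.0419 = 5.03 mA, and I_E = (β+1)I_B = 5.08 mA.
V_CE = V_CC − I_C·R_C − I_E·R_E = 22 − 5.03×0.82 − 5.08×0.68 = 14.4 V.
V_CE = 14.4 V > 0.2 V confirms active-region operation.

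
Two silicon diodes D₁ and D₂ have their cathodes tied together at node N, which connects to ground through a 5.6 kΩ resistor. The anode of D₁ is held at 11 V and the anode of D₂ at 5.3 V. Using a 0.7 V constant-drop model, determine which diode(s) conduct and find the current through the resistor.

Assume both conduct. Then node N would need to be at both 11−0.7 = 10.3 V and 5.3−0.7 = 4.6 V, which is impossible.
Assume only D₁ conducts: V_N = 11 − 0.7 = 10.3 V, so I_R = 10.3/5.6 = 1.84 mA.
Check D₂: its anode-to-cathode voltage is 5.3 − 10.3 = -5 V < 0.7 V, so it is off. The assumption is consistent.

Only D₁ conducts; I_R ≈ 1.8 mA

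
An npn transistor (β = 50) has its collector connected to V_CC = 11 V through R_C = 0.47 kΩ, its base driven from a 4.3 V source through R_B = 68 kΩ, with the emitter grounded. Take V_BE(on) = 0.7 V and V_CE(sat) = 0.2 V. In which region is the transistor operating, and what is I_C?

active; I_C ≈ 2.6 mA

Assume active. Base-emitter loop: I_B = (V_BB − V_BE)/R_B = (4.3 − 0.7)/68 = 0.0529 mA.
I_C = β·I_B = 50×0.0529 = 2.65 mA.
V_CE = V_CC − I_C·R_C = 11 − 2.65×0.47 = 9.76 V > V_CE(sat), so the active-region assumption holds.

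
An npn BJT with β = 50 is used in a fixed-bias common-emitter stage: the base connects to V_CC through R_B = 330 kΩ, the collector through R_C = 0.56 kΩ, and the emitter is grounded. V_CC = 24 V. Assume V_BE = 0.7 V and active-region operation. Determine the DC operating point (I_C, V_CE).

Base loop: V_CC = I_B·R_B + V_BE, so I_B = (24 − 0.7)/330 kΩ = 0.0706 mA.
In the active region I_C = β·I_B = 50 × 0.0706 = 3.53 mA.
Collector loop: V_CE = V_CC − I_C·R_C = 24 − 3.53×0.56 = 22 V.
Since V_CE = 22 V > V_CE(sat) ≈ 0.2 V, the transistor is in the active region as assumed.

I_C ≈ 3.5 mA, V_CE ≈ 22 V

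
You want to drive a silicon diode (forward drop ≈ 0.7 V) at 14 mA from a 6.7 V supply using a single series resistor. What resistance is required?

R ≈ 0.43 kΩ

The resistor drops V_S − V_D = 6.7 − 0.7 = 6 V at 14 mA.
R = 6 V / 14 mA = 0.429 kΩ.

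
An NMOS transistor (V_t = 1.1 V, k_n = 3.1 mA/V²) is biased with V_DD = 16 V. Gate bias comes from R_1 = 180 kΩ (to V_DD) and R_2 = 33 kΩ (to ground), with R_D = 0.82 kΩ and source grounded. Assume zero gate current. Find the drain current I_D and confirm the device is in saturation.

V_G = V_DD·R_2/(R_1+R_2) = 16×33/213 = 2.48 V. With the source grounded, V_GS = V_G = 2.48 V.
Assume saturation: I_D = (k_n/2)(V_GS − V_t)² = (3.1/2)×(2.48 − 1.1)² = 1.55×1.38² = 2.95 mA.
V_DS = V_DD − I_D·R_D = 16 − 2.95×0.82 = 13.6 V.
Saturation requires V_DS ≥ V_GS − V_t = 1.38 V; 13.6 ≥ 1.38 ✓.

I_D ≈ 2.9 mA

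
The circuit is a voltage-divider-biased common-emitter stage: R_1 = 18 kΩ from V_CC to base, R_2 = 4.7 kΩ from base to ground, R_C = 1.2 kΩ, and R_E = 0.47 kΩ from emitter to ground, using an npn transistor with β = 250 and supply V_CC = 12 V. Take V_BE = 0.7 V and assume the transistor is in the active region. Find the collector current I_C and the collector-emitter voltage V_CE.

Thevenize the base divider: V_Th = V_CC·R_2/(R_1+R_2) = 12×4.7/22.7 = 2.48 V, R_Th = R_1‖R_2 = 3.73 kΩ.
Base-emitter loop: V_Th = I_B·R_Th + V_BE + (β+1)I_B·R_E, so I_B = (2.48 − 0.7) / (3.73 + 251×0.47) = 0.0147 mA.
I_C = β·I_B = 250×0.0147 = 3.67 mA, and I_E = (β+1)I_B = 3.68 mA.
V_CE = V_CC − I_C·R_C − I_E·R_E = 12 − 3.67×1.2 − 3.68×0.47 = 5.87 V.
V_CE = 5.87 V > 0.2 V confirms active-region operation.

I_C ≈ 3.7 mA, V_CE ≈ 5.9 V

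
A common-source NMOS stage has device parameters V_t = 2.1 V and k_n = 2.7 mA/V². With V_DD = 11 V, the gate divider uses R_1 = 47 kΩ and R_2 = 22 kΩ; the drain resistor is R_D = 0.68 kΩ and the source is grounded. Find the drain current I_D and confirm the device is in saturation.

I_D ≈ 2.7 mA

V_G = V_DD·R_2/(R_1+R_2) = 11×22/69 = 3.51 V. With the source grounded, V_GS = V_G = 3.51 V.
Assume saturation: I_D = (k_n/2)(V_GS − V_t)² = (2.7/2)×(3.51 − 2.1)² = 1.35×1.41² = 2.67 mA.
V_DS = V_DD − I_D·R_D = 11 − 2.67×0.68 = 9.18 V.
Saturation requires V_DS ≥ V_GS − V_t = 1.41 V; 9.18 ≥ 1.41 ✓.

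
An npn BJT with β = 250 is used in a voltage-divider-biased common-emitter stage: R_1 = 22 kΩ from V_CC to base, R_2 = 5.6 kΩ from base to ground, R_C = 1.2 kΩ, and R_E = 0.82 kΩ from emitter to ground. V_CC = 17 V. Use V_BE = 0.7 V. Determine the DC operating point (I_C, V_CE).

I_C ≈ 3.3 mA, V_CE ≈ 10 V

Thevenize the base divider: V_Th = V_CC·R_2/(R_1+R_2) = 17×5.6/27.6 = 3.45 V, R_Th = R_1‖R_2 = 4.46 kΩ.
Base-emitter loop: V_Th = I_B·R_Th + V_BE + (β+1)I_B·R_E, so I_B = (3.45 − 0.7) / (4.46 + 251×0.82) = 0.0131 mA.
I_C = β·I_B = 250×0.0131 = 3.27 mA, and I_E = (β+1)I_B = 3.28 mA.
V_CE = V_CC − I_C·R_C − I_E·R_E = 17 − 3.27×1.2 − 3.28×0.82 = 10.4 V.
V_CE = 10.4 V > 0.2 V confirms active-region operation.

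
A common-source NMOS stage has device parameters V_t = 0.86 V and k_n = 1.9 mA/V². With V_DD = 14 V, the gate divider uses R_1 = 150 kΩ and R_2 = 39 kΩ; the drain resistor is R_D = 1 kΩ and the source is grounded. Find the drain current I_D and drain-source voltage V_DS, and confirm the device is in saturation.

I_D ≈ 3.9 mA, V_DS ≈ 10 V

V_G = V_DD·R_2/(R_1+R_2) = 14×39/189 = 2.89 V. With the source grounded, V_GS = V_G = 2.89 V.
Assume saturation: I_D = (k_n/2)(V_GS − V_t)² = (1.9/2)×(2.89 − 0.86)² = 0.95×2.03² = 3.91 mA.
V_DS = V_DD − I_D·R_D = 14 − 3.91×1 = 10.1 V.
Saturation requires V_DS ≥ V_GS − V_t = 2.03 V; 10.1 ≥ 2.03 ✓.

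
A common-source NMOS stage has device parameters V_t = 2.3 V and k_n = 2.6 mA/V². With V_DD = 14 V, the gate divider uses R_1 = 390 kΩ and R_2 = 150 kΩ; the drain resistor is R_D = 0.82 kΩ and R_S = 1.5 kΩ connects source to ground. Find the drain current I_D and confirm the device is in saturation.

V_G = V_DD·R_2/(R_1+R_2) = 14×150/540 = 3.89 V.
Assume saturation: I_D = (k_n/2)(V_GS − V_t)² with V_GS = V_G − I_D·R_S = 3.89 − 1.5·I_D.
Substituting gives 2.93·I_D² − 7.2·I_D + 3.28 = 0, with roots I_D = 0.605 or 1.86 mA.
The root I_D = 1.86 mA gives V_GS = 1.11 V ≤ V_t, so take I_D = 0.605 mA.
Then V_GS = 2.98 V and V_DS = V_DD − I_D(R_D+R_S) = 14 − 0.605×2.32 = 12.6 V.
Saturation requires V_DS ≥ V_GS − V_t = 0.682 V; 12.6 ≥ 0.682 ✓.

I_D ≈ 0.6 mA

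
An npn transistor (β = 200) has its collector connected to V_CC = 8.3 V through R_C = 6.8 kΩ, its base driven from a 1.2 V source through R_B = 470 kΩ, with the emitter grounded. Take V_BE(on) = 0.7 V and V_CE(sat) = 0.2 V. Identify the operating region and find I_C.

Assume active. Base-emitter loop: I_B = (V_BB − V_BE)/R_B = (1.2 − 0.7)/470 = 0.00106 mA.
I_C = β·I_B = 200×0.00106 = 0.213 mA.
V_CE = V_CC − I_C·R_C = 8.3 − 0.213×6.8 = 6.85 V > V_CE(sat), so the active-region assumption holds.

active; I_C ≈ 0.21 mA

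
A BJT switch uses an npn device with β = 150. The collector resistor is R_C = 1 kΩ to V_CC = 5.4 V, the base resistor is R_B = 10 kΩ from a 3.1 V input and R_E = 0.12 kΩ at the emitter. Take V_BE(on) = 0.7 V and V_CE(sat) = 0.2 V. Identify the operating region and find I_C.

Assume active: I_B = (3.1 − 0.7)/(10 + 151×0.12) = 0.0853 mA, I_C = β·I_B = 12.8 mA.
Then V_CE = 5.4 − 12.8×1 − 12.9×0.12 = -8.95 V < 0.2 V — the active assumption fails.
Re-solve with V_CE = 0.2 V. KCL at the emitter: V_E/R_E = (V_BB−0.7−V_E)/R_B + (V_CC−0.2−V_E)/R_C, giving V_E = 0.577 V.
I_C = (V_CC − 0.2 − V_E)/R_C = (5.2 − 0.577)/1 = 4.62 mA.
Check: I_B = (2.4 − 0.577)/10 = 0.182 mA, and β·I_B = 27.3 mA > I_C, confirming saturation.

saturation; I_C ≈ 4.6 mA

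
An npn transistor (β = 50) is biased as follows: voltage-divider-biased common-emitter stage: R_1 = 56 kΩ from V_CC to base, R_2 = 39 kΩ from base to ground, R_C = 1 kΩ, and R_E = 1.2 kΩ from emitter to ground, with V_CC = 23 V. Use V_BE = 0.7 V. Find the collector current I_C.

Thevenize the base divider: V_Th = V_CC·R_2/(R_1+R_2) = 23×39/95 = 9.44 V, R_Th = R_1‖R_2 = 23 kΩ.
Base-emitter loop: V_Th = I_B·R_Th + V_BE + (β+1)I_B·R_E, so I_B = (9.44 − 0.7) / (23 + 51×1.2) = 0.104 mA.
I_C = β·I_B = 50×0.104 = 5.19 mA, and I_E = (β+1)I_B = 5.3 mA.
V_CE = V_CC − I_C·R_C − I_E·R_E = 23 − 5.19×1 − 5.3×1.2 = 11.5 V.
V_CE = 11.5 V > 0.2 V confirms active-region operation.

I_C ≈ 5.2 mA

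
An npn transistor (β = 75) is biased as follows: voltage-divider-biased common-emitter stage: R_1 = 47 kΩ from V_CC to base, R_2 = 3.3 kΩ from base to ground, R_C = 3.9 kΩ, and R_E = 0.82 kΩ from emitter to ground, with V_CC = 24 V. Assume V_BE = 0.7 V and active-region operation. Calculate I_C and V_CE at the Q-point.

Thevenize the base divider: V_Th = V_CC·R_2/(R_1+R_2) = 24×3.3/50.3 = 1.57 V, R_Th = R_1‖R_2 = 3.08 kΩ.
Base-emitter loop: V_Th = I_B·R_Th + V_BE + (β+1)I_B·R_E, so I_B = (1.57 − 0.7) / (3.08 + 76×0.82) = 0.0134 mA.
I_C = β·I_B = 75×0.0134 = 1 mA, and I_E = (β+1)I_B = 1.02 mA.
V_CE = V_CC − I_C·R_C − I_E·R_E = 24 − 1×3.9 − 1.02×0.82 = 19.3 V.
V_CE = 19.3 V > 0.2 V confirms active-region operation.

I_C ≈ 1 mA, V_CE ≈ 19 V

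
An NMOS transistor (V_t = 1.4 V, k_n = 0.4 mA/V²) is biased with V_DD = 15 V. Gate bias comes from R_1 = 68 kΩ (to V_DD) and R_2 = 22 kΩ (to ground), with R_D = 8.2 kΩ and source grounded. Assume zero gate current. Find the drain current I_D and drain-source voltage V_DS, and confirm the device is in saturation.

I_D ≈ 1 mA, V_DS ≈ 6.6 V

V_G = V_DD·R_2/(R_1+R_2) = 15×22/90 = 3.67 V. With the source grounded, V_GS = V_G = 3.67 V.
Assume saturation: I_D = (k_n/2)(V_GS − V_t)² = (0.4/2)×(3.67 − 1.4)² = 0.2×2.27² = 1.03 mA.
V_DS = V_DD − I_D·R_D = 15 − 1.03×8.2 = 6.57 V.
Saturation requires V_DS ≥ V_GS − V_t = 2.27 V; 6.57 ≥ 2.27 ✓.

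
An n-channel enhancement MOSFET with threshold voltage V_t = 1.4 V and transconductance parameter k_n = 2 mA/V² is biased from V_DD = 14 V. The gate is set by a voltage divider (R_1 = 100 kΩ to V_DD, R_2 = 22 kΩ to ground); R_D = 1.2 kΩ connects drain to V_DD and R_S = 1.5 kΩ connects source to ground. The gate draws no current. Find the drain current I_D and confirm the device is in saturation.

V_G = V_DD·R_2/(R_1+R_2) = 14×22/122 = 2.52 V.
Assume saturation: I_D = (k_n/2)(V_GS − V_t)² with V_GS = V_G − I_D·R_S = 2.52 − 1.5·I_D.
Substituting gives 2.25·I_D² − 4.37·I_D + 1.26 = 0, with roots I_D = 0.353 or 1.59 mA.
The root I_D = 1.59 mA gives V_GS = 0.139 V ≤ V_t, so take I_D = 0.353 mA.
Then V_GS = 1.99 V and V_DS = V_DD − I_D(R_D+R_S) = 14 − 0.353×2.7 = 13 V.
Saturation requires V_DS ≥ V_GS − V_t = 0.594 V; 13 ≥ 0.594 ✓.

I_D ≈ 0.35 mA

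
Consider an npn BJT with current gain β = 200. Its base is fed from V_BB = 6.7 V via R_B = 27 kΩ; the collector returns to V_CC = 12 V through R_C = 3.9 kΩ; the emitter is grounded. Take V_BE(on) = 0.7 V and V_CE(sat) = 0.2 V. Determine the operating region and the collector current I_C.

saturation; I_C ≈ 3 mA

Assume active: I_B = (6.7 − 0.7)/27 = 0.222 mA, giving I_C = β·I_B = 44.4 mA.
But then V_CE = 12 − 44.4×3.9 = -161 V < V_CE(sat) = 0.2 V — impossible in the active region.
So the transistor is saturated. With V_CE = 0.2 V, I_C = (V_CC − 0.2)/R_C = 11.8/3.9 = 3.03 mA.
Check: β·I_B = 44.4 mA > I_C = 3.03 mA, confirming saturation.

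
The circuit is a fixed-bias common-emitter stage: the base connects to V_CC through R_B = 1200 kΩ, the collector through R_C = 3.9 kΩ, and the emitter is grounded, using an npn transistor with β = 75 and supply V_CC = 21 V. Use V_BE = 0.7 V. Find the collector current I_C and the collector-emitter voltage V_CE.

Base loop: V_CC = I_B·R_B + V_BE, so I_B = (21 − 0.7)/1200 kΩ = 0.0169 mA.
In the active region I_C = β·I_B = 75 × 0.0169 = 1.27 mA.
Collector loop: V_CE = V_CC − I_C·R_C = 21 − 1.27×3.9 = 16.1 V.
Since V_CE = 16.1 V > V_CE(sat) ≈ 0.2 V, the transistor is in the active region as assumed.

I_C ≈ 1.3 mA, V_CE ≈ 16 V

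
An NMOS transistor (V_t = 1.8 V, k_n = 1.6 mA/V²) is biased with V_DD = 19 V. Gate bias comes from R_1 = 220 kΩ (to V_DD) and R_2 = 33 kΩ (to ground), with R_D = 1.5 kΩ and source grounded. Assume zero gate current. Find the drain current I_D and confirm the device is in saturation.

I_D ≈ 0.37 mA

V_G = V_DD·R_2/(R_1+R_2) = 19×33/253 = 2.48 V. With the source grounded, V_GS = V_G = 2.48 V.
Assume saturation: I_D = (k_n/2)(V_GS − V_t)² = (1.6/2)×(2.48 − 1.8)² = 0.8×0.678² = 0.368 mA.
V_DS = V_DD − I_D·R_D = 19 − 0.368×1.5 = 18.4 V.
Saturation requires V_DS ≥ V_GS − V_t = 0.678 V; 18.4 ≥ 0.678 ✓.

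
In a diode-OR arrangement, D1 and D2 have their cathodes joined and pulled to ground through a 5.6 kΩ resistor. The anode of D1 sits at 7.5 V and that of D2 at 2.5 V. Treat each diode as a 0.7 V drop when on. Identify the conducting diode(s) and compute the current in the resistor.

Assume both conduct. Then node N would need to be at both 7.5−0.7 = 6.8 V and 2.5−0.7 = 1.8 V, which is impossible.
Assume only D1 conducts: V_N = 7.5 − 0.7 = 6.8 V, so I_R = 6.8/5.6 = 1.21 mA.
Check D2: its anode-to-cathode voltage is 2.5 − 6.8 = -4.3 V < 0.7 V, so it is off. The assumption is consistent.

Only D1 conducts; I_R ≈ 1.2 mA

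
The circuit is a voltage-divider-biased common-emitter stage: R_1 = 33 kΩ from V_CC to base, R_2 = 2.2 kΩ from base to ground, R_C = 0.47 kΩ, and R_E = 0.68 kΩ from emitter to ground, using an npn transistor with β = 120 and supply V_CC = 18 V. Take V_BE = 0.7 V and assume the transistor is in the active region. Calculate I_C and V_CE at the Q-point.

I_C ≈ 0.6 mA, V_CE ≈ 17 V

Thevenize the base divider: V_Th = V_CC·R_2/(R_1+R_2) = 18×2.2/35.2 = 1.12 V, R_Th = R_1‖R_2 = 2.06 kΩ.
Base-emitter loop: V_Th = I_B·R_Th + V_BE + (β+1)I_B·R_E, so I_B = (1.12 − 0.7) / (2.06 + 121×0.68) = 0.00504 mA.
I_C = β·I_B = 120×0.00504 = 0.605 mA, and I_E = (β+1)I_B = 0.61 mA.
V_CE = V_CC − I_C·R_C − I_E·R_E = 18 − 0.605×0.47 − 0.61×0.68 = 17.3 V.
V_CE = 17.3 V > 0.2 V confirms active-region operation.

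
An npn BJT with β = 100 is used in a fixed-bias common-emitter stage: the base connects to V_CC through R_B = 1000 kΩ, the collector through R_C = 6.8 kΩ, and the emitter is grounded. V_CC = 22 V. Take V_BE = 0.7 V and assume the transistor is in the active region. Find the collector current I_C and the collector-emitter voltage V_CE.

Base loop: V_CC = I_B·R_B + V_BE, so I_B = (22 − 0.7)/1000 kΩ = 0.0213 mA.
In the active region I_C = β·I_B = 100 × 0.0213 = 2.13 mA.
Collector loop: V_CE = V_CC − I_C·R_C = 22 − 2.13×6.8 = 7.52 V.
Since V_CE = 7.52 V > V_CE(sat) ≈ 0.2 V, the transistor is in the active region as assumed.

I_C ≈ 2.1 mA, V_CE ≈ 7.5 V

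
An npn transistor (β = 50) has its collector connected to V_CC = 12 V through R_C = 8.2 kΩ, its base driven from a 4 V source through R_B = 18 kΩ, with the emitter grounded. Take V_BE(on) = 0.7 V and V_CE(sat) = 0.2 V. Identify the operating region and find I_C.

Assume active: I_B = (4 − 0.7)/18 = 0.183 mA, giving I_C = β·I_B = 9.17 mA.
But then V_CE = 12 − 9.17×8.2 = -63.2 V < V_CE(sat) = 0.2 V — impossible in the active region.
So the transistor is saturated. With V_CE = 0.2 V, I_C = (V_CC − 0.2)/R_C = 11.8/8.2 = 1.44 mA.
Check: β·I_B = 9.17 mA > I_C = 1.44 mA, confirming saturation.

saturation; I_C ≈ 1.4 mA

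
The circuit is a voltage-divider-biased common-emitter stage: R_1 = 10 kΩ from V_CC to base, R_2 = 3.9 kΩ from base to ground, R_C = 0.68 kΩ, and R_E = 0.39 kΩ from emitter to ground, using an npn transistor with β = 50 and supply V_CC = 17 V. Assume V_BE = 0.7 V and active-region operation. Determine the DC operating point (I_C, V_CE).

I_C ≈ 9 mA, V_CE ≈ 7.3 V

Thevenize the base divider: V_Th = V_CC·R_2/(R_1+R_2) = 17×3.9/13.9 = 4.77 V, R_Th = R_1‖R_2 = 2.81 kΩ.
Base-emitter loop: V_Th = I_B·R_Th + V_BE + (β+1)I_B·R_E, so I_B = (4.77 − 0.7) / (2.81 + 51×0.39) = 0.179 mA.
I_C = β·I_B = 50×0.179 = 8.97 mA, and I_E = (β+1)I_B = 9.15 mA.
V_CE = V_CC − I_C·R_C − I_E·R_E = 17 − 8.97×0.68 − 9.15×0.39 = 7.34 V.
V_CE = 7.34 V > 0.2 V confirms active-region operation.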